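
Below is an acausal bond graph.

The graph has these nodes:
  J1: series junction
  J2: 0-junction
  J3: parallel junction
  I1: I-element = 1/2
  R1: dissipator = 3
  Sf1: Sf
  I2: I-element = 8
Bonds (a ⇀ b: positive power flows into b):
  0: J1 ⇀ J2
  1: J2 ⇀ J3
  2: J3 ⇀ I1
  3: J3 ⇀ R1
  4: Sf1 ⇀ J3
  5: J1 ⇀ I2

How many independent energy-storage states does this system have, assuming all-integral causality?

bond 4 stroke at Sf1  (Sf1 fixes flow; stroke at Sf1)
bond 2 stroke at I1  (prefer integral on I1)
bond 5 stroke at I2  (I2: I, integral causality)
bond 0 stroke at J1  (J1 flow already set via bond 5)
bond 1 stroke at J2  (only one effort-in slot at J2)
bond 3 stroke at J3  (J3 needs exactly one e-in)

2  (I1, I2 all integral)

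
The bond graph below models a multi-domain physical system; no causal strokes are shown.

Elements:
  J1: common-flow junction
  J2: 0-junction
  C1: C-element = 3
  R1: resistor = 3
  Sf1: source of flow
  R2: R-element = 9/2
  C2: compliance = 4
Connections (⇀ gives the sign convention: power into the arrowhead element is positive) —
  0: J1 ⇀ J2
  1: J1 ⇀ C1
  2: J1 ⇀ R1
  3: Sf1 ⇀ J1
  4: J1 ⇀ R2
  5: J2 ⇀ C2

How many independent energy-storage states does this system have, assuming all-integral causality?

2  (C1, C2 all integral)

#3 stroke at Sf1  (Sf1 fixes flow; stroke at Sf1)
#0 stroke at J1  (J1 flow already set via bond 3)
#1 stroke at J1  (1-jn J1 has f-setter on 3)
#2 stroke at J1  (1-jn J1 has f-setter on 3)
#4 stroke at J1  (common-f at J1 fixed by 3)
#5 stroke at J2  (closing 0-jn rule on J2)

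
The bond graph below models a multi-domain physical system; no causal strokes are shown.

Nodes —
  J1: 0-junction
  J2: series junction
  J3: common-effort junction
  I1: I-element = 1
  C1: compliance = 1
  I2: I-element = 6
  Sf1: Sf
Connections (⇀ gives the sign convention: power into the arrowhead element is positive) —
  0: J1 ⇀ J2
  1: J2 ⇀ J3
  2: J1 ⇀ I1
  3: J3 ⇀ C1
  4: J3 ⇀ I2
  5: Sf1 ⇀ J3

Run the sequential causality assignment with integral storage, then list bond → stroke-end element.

β0 stroke→J1
β1 stroke→J2
β2 stroke→I1
β3 stroke→J3
β4 stroke→I2
β5 stroke→Sf1

β5 stroke→Sf1  (source Sf1 imposes f)
β2 stroke→I1  (I1 outputs flow p/I1)
β0 stroke→J1  (closing 0-jn rule on J1)
β1 stroke→J2  (1-jn J2 has f-setter on 0)
β3 stroke→J3  (C1 outputs effort q/C1)
β4 stroke→I2  (0-jn J3 has e-setter on 3)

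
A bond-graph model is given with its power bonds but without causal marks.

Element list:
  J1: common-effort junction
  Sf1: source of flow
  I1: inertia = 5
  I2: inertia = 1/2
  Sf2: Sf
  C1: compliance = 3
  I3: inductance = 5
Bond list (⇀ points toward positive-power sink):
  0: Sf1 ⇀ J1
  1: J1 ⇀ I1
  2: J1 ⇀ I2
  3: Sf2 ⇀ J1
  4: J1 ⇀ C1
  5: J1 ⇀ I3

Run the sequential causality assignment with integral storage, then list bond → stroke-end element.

b0 stroke at Sf1  (Sf1 (Sf) sets flow on bond)
b3 stroke at Sf2  (Sf2 fixes flow; stroke at Sf2)
b1 stroke at I1  (I1: I, integral causality)
b2 stroke at I2  (prefer integral on I2)
b4 stroke at J1  (prefer integral on C1)
b5 stroke at I3  (J1: bond 4 brought effort, rest push out)

#0 →Sf1
#1 →I1
#2 →I2
#3 →Sf2
#4 →J1
#5 →I3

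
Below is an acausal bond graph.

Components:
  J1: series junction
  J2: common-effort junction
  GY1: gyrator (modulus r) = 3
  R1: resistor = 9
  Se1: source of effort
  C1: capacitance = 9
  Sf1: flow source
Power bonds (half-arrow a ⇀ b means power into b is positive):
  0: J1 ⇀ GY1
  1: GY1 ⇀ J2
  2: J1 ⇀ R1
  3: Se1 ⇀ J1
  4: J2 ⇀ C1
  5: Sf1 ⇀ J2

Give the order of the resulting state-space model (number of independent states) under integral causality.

1  (C1 all integral)

β3 →J1  (Se1 fixes effort; stroke away)
β5 →Sf1  (Sf1 fixes flow; stroke at Sf1)
β4 →J2  (C1 integral (e out))
β1 →GY1  (0-jn J2 has e-setter on 4)
β0 →GY1  (GY1 both-in/both-out from 1)
β2 →J1  (J1 flow already set via bond 0)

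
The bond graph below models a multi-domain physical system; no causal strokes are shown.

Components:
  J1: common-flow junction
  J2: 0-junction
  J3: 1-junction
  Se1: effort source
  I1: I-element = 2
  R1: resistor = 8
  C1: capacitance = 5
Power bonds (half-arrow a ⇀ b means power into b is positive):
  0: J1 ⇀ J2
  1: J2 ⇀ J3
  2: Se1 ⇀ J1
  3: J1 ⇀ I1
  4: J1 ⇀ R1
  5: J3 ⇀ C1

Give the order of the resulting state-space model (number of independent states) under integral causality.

β2 stroke at J1  (Se1 fixes effort; stroke away)
β3 stroke at I1  (I1 integral (f out))
β0 stroke at J1  (J1 flow already set via bond 3)
β4 stroke at J1  (common-f at J1 fixed by 3)
β1 stroke at J2  (closing 0-jn rule on J2)
β5 stroke at J3  (J3: bond 1 brought flow, rest push out)

2  (C1, I1 all integral)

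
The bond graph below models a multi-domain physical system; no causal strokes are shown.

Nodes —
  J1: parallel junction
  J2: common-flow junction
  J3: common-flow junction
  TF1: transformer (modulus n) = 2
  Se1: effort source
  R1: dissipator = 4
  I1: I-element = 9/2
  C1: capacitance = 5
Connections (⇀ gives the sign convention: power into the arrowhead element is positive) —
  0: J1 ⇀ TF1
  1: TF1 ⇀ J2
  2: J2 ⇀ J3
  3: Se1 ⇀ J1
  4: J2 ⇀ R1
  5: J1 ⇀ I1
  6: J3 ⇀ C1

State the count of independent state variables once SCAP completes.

2  (C1, I1 all integral)

β3 stroke at J1  (source Se1 imposes e)
β0 stroke at TF1  (J1: bond 3 brought effort, rest push out)
β5 stroke at I1  (common-e at J1 fixed by 3)
β1 stroke at J2  (TF1 one-in-one-out from 0)
β6 stroke at J3  (C1 integral (e out))
β2 stroke at J2  (only one flow-in slot at J3)
β4 stroke at R1  (J2: last free bond brings flow in)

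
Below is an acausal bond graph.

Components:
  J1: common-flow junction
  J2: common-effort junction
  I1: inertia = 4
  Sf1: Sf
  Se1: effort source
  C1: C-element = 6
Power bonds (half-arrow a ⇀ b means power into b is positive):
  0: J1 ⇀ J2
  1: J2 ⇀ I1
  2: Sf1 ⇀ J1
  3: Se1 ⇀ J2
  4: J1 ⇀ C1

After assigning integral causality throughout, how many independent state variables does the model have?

2  (C1, I1 all integral)

β2 |Sf1  (Sf1: flow source, stroke at near end)
β3 |J2  (source Se1 imposes e)
β0 |J1  (J1 flow already set via bond 2)
β4 |J1  (J1: bond 2 brought flow, rest push out)
β1 |I1  (J2: bond 3 brought effort, rest push out)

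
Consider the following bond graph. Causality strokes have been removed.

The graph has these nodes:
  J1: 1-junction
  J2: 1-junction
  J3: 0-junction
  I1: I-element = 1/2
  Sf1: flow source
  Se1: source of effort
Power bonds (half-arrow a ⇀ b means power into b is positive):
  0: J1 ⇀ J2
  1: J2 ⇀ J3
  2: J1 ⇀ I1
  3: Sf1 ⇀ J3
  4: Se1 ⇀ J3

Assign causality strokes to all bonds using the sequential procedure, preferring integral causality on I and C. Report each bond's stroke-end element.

#0 |J1
#1 |J2
#2 |I1
#3 |Sf1
#4 |J3

b3 |Sf1  (Sf1 (Sf) sets flow on bond)
b4 |J3  (Se1: effort source, stroke at far end)
b1 |J2  (0-jn J3 has e-setter on 4)
b0 |J1  (closing 1-jn rule on J2)
b2 |I1  (J1: last free bond brings flow in)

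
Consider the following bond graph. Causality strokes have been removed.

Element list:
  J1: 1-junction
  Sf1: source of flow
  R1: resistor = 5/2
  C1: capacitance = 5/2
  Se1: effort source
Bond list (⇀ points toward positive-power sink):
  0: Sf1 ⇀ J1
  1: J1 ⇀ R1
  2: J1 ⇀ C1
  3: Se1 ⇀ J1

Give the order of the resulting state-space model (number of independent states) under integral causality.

β0 stroke→Sf1  (Sf1 fixes flow; stroke at Sf1)
β3 stroke→J1  (source Se1 imposes e)
β1 stroke→J1  (J1: bond 0 brought flow, rest push out)
β2 stroke→J1  (common-f at J1 fixed by 0)

1  (C1 all integral)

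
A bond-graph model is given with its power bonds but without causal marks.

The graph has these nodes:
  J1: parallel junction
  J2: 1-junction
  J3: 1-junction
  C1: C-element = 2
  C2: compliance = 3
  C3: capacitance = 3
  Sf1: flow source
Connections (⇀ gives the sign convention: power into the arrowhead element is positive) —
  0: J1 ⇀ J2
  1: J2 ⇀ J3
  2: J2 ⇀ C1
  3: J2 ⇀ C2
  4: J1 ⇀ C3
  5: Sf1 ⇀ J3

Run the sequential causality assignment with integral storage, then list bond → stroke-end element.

β5 →Sf1  (Sf1: flow source, stroke at near end)
β1 →J3  (J3 flow already set via bond 5)
β0 →J2  (J2: bond 1 brought flow, rest push out)
β2 →J2  (J2: bond 1 brought flow, rest push out)
β3 →J2  (J2 flow already set via bond 1)
β4 →J1  (J1 needs exactly one e-in)

#0 stroke→J2
#1 stroke→J3
#2 stroke→J2
#3 stroke→J2
#4 stroke→J1
#5 stroke→Sf1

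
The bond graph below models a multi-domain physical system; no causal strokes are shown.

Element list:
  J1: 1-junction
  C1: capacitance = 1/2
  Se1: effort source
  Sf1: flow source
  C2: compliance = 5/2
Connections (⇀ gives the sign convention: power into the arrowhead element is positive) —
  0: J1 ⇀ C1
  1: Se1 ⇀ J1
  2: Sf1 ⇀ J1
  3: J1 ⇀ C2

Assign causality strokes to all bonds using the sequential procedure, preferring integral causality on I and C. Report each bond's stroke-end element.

#0 →J1
#1 →J1
#2 →Sf1
#3 →J1

#1 stroke at J1  (source Se1 imposes e)
#2 stroke at Sf1  (Sf1: flow source, stroke at near end)
#0 stroke at J1  (1-jn J1 has f-setter on 2)
#3 stroke at J1  (1-jn J1 has f-setter on 2)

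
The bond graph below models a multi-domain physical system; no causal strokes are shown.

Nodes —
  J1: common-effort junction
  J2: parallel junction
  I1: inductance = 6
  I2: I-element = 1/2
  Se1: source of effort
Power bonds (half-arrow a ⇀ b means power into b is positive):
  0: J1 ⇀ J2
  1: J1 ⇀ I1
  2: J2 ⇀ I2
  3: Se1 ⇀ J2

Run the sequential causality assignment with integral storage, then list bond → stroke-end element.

bond 0 |J1
bond 1 |I1
bond 2 |I2
bond 3 |J2

bond 3 →J2  (source Se1 imposes e)
bond 0 →J1  (0-jn J2 has e-setter on 3)
bond 2 →I2  (J2: bond 3 brought effort, rest push out)
bond 1 →I1  (common-e at J1 fixed by 0)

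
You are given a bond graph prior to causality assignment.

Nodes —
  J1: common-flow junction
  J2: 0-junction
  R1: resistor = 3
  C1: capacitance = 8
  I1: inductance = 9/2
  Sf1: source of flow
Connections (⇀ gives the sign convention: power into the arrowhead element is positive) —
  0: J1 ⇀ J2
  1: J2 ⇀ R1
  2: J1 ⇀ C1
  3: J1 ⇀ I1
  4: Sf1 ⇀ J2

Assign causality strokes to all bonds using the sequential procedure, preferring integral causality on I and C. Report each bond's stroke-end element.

bond 4 →Sf1  (source Sf1 imposes f)
bond 2 →J1  (C1 integral (e out))
bond 3 →I1  (I1 outputs flow p/I1)
bond 0 →J1  (J1 flow already set via bond 3)
bond 1 →J2  (J2 needs exactly one e-in)

#0 →J1
#1 →J2
#2 →J1
#3 →I1
#4 →Sf1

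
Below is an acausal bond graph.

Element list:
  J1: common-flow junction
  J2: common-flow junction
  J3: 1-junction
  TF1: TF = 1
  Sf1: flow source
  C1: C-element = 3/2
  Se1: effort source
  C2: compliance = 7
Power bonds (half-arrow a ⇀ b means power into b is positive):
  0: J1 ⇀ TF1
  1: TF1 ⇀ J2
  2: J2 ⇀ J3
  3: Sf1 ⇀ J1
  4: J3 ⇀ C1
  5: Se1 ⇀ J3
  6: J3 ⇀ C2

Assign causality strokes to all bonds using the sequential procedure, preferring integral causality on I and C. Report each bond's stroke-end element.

b0 stroke→J1
b1 stroke→TF1
b2 stroke→J2
b3 stroke→Sf1
b4 stroke→J3
b5 stroke→J3
b6 stroke→J3

#3 stroke at Sf1  (source Sf1 imposes f)
#5 stroke at J3  (Se1 (Se) sets effort on bond)
#0 stroke at J1  (J1 flow already set via bond 3)
#1 stroke at TF1  (TF TF1: opposite of bond 0)
#2 stroke at J2  (common-f at J2 fixed by 1)
#4 stroke at J3  (common-f at J3 fixed by 2)
#6 stroke at J3  (1-jn J3 has f-setter on 2)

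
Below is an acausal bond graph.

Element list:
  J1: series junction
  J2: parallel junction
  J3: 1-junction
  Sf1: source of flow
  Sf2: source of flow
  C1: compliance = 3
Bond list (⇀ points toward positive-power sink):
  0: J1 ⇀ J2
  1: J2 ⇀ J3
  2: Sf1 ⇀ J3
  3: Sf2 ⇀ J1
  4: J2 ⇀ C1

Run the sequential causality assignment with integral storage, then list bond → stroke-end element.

b0 →J1
b1 →J3
b2 →Sf1
b3 →Sf2
b4 →J2

#2 →Sf1  (source Sf1 imposes f)
#3 →Sf2  (Sf2: flow source, stroke at near end)
#0 →J1  (J1 flow already set via bond 3)
#1 →J3  (J3 flow already set via bond 2)
#4 →J2  (closing 0-jn rule on J2)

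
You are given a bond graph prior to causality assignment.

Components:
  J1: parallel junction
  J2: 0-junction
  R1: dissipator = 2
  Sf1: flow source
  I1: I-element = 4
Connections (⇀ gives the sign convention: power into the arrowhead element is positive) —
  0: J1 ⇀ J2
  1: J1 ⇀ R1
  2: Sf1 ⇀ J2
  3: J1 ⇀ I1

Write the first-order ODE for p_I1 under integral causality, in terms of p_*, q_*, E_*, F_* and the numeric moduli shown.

β2 →Sf1  (Sf1: flow source, stroke at near end)
β0 →J2  (J2: last free bond brings effort in)
β3 →I1  (I1 integral (f out))
β1 →J1  (closing 0-jn rule on J1)

dp_I1/dt = 2*F_Sf1 - p_I1/2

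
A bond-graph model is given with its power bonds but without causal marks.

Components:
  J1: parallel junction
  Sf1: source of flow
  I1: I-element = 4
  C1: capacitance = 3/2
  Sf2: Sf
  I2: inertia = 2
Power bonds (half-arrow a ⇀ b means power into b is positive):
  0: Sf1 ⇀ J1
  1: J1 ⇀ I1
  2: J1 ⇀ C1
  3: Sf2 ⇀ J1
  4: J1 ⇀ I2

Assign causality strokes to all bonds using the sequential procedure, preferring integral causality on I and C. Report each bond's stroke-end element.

#0 stroke→Sf1
#1 stroke→I1
#2 stroke→J1
#3 stroke→Sf2
#4 stroke→I2

bond 0 →Sf1  (Sf1 fixes flow; stroke at Sf1)
bond 3 →Sf2  (Sf2: flow source, stroke at near end)
bond 1 →I1  (I1 outputs flow p/I1)
bond 2 →J1  (C1 outputs effort q/C1)
bond 4 →I2  (J1: bond 2 brought effort, rest push out)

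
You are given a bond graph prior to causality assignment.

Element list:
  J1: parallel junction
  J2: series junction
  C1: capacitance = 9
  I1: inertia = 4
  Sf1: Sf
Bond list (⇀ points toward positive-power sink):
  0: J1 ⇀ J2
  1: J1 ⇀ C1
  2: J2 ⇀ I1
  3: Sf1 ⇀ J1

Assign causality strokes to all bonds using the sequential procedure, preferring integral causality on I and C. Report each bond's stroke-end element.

#3 →Sf1  (Sf1 (Sf) sets flow on bond)
#1 →J1  (C1 outputs effort q/C1)
#0 →J2  (0-jn J1 has e-setter on 1)
#2 →I1  (J2 needs exactly one f-in)

#0 stroke at J2
#1 stroke at J1
#2 stroke at I1
#3 stroke at Sf1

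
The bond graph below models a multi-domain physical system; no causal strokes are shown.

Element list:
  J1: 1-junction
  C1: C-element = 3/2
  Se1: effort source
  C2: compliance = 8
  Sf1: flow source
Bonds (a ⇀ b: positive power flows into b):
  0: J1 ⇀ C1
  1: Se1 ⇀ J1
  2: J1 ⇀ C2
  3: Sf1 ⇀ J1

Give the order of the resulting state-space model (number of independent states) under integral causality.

bond 1 |J1  (Se1 fixes effort; stroke away)
bond 3 |Sf1  (Sf1 fixes flow; stroke at Sf1)
bond 0 |J1  (1-jn J1 has f-setter on 3)
bond 2 |J1  (1-jn J1 has f-setter on 3)

2  (C1, C2 all integral)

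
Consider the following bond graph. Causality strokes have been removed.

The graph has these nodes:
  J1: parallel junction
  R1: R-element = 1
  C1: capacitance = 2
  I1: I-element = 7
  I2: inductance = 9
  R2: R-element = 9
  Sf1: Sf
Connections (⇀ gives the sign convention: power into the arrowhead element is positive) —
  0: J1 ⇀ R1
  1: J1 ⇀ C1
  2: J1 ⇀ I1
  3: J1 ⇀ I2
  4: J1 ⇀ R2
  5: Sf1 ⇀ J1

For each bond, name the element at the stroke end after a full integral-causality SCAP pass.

bond 5 stroke→Sf1  (Sf1: flow source, stroke at near end)
bond 1 stroke→J1  (C1 outputs effort q/C1)
bond 0 stroke→R1  (0-jn J1 has e-setter on 1)
bond 2 stroke→I1  (common-e at J1 fixed by 1)
bond 3 stroke→I2  (J1 effort already set via bond 1)
bond 4 stroke→R2  (J1: bond 1 brought effort, rest push out)

β0 →R1
β1 →J1
β2 →I1
β3 →I2
β4 →R2
β5 →Sf1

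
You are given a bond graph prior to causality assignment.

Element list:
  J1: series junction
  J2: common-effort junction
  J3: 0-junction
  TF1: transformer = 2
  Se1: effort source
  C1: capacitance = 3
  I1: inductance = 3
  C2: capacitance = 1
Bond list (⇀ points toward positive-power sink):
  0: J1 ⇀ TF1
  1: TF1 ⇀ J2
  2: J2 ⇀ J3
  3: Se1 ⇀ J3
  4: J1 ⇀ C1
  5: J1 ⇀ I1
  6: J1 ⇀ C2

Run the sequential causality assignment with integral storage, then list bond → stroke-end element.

β0 →J1
β1 →TF1
β2 →J2
β3 →J3
β4 →J1
β5 →I1
β6 →J1

b3 stroke→J3  (Se1: effort source, stroke at far end)
b2 stroke→J2  (0-jn J3 has e-setter on 3)
b1 stroke→TF1  (0-jn J2 has e-setter on 2)
b0 stroke→J1  (through TF1, causality passes straight; one stroke at TF1)
b4 stroke→J1  (C1: C, integral causality)
b5 stroke→I1  (I1 integral (f out))
b6 stroke→J1  (common-f at J1 fixed by 5)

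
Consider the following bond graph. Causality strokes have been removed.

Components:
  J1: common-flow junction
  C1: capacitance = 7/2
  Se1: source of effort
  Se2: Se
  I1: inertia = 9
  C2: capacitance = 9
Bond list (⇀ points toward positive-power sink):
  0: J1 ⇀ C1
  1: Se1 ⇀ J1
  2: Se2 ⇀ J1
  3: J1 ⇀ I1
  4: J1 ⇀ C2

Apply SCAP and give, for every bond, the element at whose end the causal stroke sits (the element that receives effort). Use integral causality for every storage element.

bond 0 |J1
bond 1 |J1
bond 2 |J1
bond 3 |I1
bond 4 |J1

β1 stroke→J1  (Se1: effort source, stroke at far end)
β2 stroke→J1  (source Se2 imposes e)
β0 stroke→J1  (C1 integral (e out))
β3 stroke→I1  (I1 integral (f out))
β4 stroke→J1  (J1: bond 3 brought flow, rest push out)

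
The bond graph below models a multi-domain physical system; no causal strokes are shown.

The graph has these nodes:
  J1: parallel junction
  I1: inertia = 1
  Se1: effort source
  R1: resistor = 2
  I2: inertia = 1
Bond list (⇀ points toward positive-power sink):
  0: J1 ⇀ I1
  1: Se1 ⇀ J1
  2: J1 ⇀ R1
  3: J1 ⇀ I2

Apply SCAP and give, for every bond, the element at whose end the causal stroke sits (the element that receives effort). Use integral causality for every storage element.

bond 0 →I1
bond 1 →J1
bond 2 →R1
bond 3 →I2

β1 stroke at J1  (Se1 fixes effort; stroke away)
β0 stroke at I1  (common-e at J1 fixed by 1)
β2 stroke at R1  (J1: bond 1 brought effort, rest push out)
β3 stroke at I2  (common-e at J1 fixed by 1)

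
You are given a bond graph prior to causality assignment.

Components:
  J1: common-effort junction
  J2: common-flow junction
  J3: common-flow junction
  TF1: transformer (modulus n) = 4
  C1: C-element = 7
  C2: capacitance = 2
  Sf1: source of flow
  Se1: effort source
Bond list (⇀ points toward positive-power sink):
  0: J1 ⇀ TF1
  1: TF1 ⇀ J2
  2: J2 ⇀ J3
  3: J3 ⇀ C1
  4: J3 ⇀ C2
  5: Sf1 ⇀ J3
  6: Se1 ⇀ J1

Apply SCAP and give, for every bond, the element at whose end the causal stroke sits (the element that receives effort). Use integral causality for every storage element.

b5 |Sf1  (Sf1 (Sf) sets flow on bond)
b6 |J1  (Se1 (Se) sets effort on bond)
b0 |TF1  (J1: bond 6 brought effort, rest push out)
b2 |J3  (J3 flow already set via bond 5)
b3 |J3  (J3: bond 5 brought flow, rest push out)
b4 |J3  (J3: bond 5 brought flow, rest push out)
b1 |J2  (through TF1, causality passes straight; one stroke at TF1)

#0 |TF1
#1 |J2
#2 |J3
#3 |J3
#4 |J3
#5 |Sf1
#6 |J1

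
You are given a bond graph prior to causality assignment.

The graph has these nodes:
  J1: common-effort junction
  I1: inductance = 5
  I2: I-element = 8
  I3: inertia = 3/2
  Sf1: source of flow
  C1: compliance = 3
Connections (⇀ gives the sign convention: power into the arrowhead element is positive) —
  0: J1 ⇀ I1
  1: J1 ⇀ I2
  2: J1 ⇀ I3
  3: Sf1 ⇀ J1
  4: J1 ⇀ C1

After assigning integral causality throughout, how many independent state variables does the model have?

4  (C1, I1, I2, I3 all integral)

bond 3 stroke at Sf1  (Sf1: flow source, stroke at near end)
bond 0 stroke at I1  (prefer integral on I1)
bond 1 stroke at I2  (prefer integral on I2)
bond 2 stroke at I3  (prefer integral on I3)
bond 4 stroke at J1  (J1 needs exactly one e-in)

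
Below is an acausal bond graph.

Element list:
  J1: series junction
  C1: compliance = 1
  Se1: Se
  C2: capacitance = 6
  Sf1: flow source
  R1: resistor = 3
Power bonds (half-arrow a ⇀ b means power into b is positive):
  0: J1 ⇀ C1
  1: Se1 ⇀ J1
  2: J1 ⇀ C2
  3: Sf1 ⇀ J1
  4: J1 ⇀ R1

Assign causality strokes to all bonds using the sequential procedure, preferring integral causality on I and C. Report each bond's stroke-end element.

b0 →J1
b1 →J1
b2 →J1
b3 →Sf1
b4 →J1

β1 stroke→J1  (source Se1 imposes e)
β3 stroke→Sf1  (Sf1: flow source, stroke at near end)
β0 stroke→J1  (J1: bond 3 brought flow, rest push out)
β2 stroke→J1  (J1 flow already set via bond 3)
β4 stroke→J1  (common-f at J1 fixed by 3)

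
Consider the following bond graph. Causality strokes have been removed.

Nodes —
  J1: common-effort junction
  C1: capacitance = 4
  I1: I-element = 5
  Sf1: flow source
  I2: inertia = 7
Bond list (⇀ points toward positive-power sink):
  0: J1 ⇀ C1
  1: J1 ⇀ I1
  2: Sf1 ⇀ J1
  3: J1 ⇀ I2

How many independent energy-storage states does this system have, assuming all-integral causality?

bond 2 stroke at Sf1  (Sf1 (Sf) sets flow on bond)
bond 0 stroke at J1  (C1: C, integral causality)
bond 1 stroke at I1  (common-e at J1 fixed by 0)
bond 3 stroke at I2  (J1 effort already set via bond 0)

3  (C1, I1, I2 all integral)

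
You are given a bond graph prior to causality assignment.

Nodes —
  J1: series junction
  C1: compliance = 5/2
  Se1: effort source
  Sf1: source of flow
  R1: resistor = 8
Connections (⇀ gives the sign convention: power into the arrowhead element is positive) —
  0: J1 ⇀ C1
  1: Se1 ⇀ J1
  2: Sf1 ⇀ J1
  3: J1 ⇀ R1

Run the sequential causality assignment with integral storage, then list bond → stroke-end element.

bond 0 stroke→J1
bond 1 stroke→J1
bond 2 stroke→Sf1
bond 3 stroke→J1

b1 |J1  (source Se1 imposes e)
b2 |Sf1  (Sf1 (Sf) sets flow on bond)
b0 |J1  (common-f at J1 fixed by 2)
b3 |J1  (common-f at J1 fixed by 2)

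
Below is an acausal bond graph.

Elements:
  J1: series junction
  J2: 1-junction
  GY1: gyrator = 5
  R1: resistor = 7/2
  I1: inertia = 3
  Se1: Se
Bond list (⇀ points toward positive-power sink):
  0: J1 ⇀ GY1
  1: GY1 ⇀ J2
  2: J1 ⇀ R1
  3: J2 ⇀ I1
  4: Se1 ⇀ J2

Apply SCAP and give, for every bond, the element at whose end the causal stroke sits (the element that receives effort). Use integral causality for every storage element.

#4 stroke→J2  (Se1 fixes effort; stroke away)
#3 stroke→I1  (prefer integral on I1)
#1 stroke→J2  (J2 flow already set via bond 3)
#0 stroke→J1  (through GY1, causality inverts; strokes same side of GY1)
#2 stroke→R1  (closing 1-jn rule on J1)

β0 →J1
β1 →J2
β2 →R1
β3 →I1
β4 →J2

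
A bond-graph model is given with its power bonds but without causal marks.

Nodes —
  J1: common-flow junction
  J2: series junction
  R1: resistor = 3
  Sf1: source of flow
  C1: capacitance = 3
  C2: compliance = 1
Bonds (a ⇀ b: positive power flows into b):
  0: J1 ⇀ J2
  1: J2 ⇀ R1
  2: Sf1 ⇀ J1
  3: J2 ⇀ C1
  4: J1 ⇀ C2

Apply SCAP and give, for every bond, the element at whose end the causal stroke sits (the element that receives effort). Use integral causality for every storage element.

#2 →Sf1  (Sf1 (Sf) sets flow on bond)
#0 →J1  (common-f at J1 fixed by 2)
#4 →J1  (J1 flow already set via bond 2)
#1 →J2  (1-jn J2 has f-setter on 0)
#3 →J2  (common-f at J2 fixed by 0)

b0 →J1
b1 →J2
b2 →Sf1
b3 →J2
b4 →J1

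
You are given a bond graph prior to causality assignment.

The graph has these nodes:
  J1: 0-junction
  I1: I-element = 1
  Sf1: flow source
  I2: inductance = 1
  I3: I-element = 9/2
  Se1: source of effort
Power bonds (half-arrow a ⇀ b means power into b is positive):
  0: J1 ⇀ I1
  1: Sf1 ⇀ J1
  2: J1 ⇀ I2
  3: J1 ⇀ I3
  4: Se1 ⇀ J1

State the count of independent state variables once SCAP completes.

3  (I1, I2, I3 all integral)

bond 1 |Sf1  (Sf1 fixes flow; stroke at Sf1)
bond 4 |J1  (source Se1 imposes e)
bond 0 |I1  (0-jn J1 has e-setter on 4)
bond 2 |I2  (J1 effort already set via bond 4)
bond 3 |I3  (0-jn J1 has e-setter on 4)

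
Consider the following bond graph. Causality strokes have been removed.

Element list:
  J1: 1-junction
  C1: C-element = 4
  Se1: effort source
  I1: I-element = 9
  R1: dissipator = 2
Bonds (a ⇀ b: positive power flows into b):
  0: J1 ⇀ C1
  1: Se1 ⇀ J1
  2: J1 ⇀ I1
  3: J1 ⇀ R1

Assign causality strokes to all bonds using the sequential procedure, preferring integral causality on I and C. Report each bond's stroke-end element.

#0 →J1
#1 →J1
#2 →I1
#3 →J1

#1 →J1  (Se1: effort source, stroke at far end)
#0 →J1  (prefer integral on C1)
#2 →I1  (I1 outputs flow p/I1)
#3 →J1  (common-f at J1 fixed by 2)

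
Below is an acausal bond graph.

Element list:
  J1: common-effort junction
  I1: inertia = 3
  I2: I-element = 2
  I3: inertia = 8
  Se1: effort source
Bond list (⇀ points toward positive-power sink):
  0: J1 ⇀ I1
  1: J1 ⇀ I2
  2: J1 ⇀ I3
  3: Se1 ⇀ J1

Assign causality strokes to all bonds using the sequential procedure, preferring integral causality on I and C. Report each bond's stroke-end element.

#3 stroke at J1  (source Se1 imposes e)
#0 stroke at I1  (J1 effort already set via bond 3)
#1 stroke at I2  (common-e at J1 fixed by 3)
#2 stroke at I3  (0-jn J1 has e-setter on 3)

bond 0 →I1
bond 1 →I2
bond 2 →I3
bond 3 →J1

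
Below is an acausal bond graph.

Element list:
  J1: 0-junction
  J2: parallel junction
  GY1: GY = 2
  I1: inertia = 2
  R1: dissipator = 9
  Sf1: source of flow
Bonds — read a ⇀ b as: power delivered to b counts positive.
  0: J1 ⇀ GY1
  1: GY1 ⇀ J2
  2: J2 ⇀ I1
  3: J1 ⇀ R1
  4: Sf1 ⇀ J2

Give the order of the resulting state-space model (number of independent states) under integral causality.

#4 stroke→Sf1  (source Sf1 imposes f)
#2 stroke→I1  (I1 integral (f out))
#1 stroke→J2  (J2 needs exactly one e-in)
#0 stroke→J1  (GY1: gyrator matches bond 1)
#3 stroke→R1  (J1 effort already set via bond 0)

1  (I1 all integral)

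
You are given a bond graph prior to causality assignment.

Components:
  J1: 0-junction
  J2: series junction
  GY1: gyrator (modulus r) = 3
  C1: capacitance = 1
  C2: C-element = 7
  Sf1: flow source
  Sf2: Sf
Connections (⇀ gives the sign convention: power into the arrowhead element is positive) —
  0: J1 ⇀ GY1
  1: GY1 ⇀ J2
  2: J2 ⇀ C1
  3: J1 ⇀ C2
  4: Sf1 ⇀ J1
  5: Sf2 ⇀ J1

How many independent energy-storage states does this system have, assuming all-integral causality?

#4 stroke at Sf1  (Sf1 fixes flow; stroke at Sf1)
#5 stroke at Sf2  (source Sf2 imposes f)
#2 stroke at J2  (prefer integral on C1)
#1 stroke at GY1  (J2: last free bond brings flow in)
#0 stroke at GY1  (GY1: gyrator matches bond 1)
#3 stroke at J1  (closing 0-jn rule on J1)

2  (C1, C2 all integral)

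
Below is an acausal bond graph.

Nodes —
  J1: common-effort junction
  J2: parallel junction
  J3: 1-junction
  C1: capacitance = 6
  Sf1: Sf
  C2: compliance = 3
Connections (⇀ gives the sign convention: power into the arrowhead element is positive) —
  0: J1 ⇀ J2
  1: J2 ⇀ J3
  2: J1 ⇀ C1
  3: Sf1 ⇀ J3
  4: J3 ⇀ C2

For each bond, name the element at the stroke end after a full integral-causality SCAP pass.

b0 stroke at J2
b1 stroke at J3
b2 stroke at J1
b3 stroke at Sf1
b4 stroke at J3

β3 stroke at Sf1  (source Sf1 imposes f)
β1 stroke at J3  (J3: bond 3 brought flow, rest push out)
β4 stroke at J3  (common-f at J3 fixed by 3)
β0 stroke at J2  (only one effort-in slot at J2)
β2 stroke at J1  (closing 0-jn rule on J1)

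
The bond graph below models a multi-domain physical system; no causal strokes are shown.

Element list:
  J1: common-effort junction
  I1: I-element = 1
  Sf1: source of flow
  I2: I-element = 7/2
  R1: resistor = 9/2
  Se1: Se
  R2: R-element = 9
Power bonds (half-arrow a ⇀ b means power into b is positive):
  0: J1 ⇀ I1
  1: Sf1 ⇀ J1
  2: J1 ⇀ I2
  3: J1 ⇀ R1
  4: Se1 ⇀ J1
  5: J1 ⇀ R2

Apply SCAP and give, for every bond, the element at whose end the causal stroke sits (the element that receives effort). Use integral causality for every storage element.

bond 0 stroke at I1
bond 1 stroke at Sf1
bond 2 stroke at I2
bond 3 stroke at R1
bond 4 stroke at J1
bond 5 stroke at R2

β1 stroke→Sf1  (Sf1 fixes flow; stroke at Sf1)
β4 stroke→J1  (source Se1 imposes e)
β0 stroke→I1  (J1: bond 4 brought effort, rest push out)
β2 stroke→I2  (common-e at J1 fixed by 4)
β3 stroke→R1  (J1 effort already set via bond 4)
β5 stroke→R2  (J1: bond 4 brought effort, rest push out)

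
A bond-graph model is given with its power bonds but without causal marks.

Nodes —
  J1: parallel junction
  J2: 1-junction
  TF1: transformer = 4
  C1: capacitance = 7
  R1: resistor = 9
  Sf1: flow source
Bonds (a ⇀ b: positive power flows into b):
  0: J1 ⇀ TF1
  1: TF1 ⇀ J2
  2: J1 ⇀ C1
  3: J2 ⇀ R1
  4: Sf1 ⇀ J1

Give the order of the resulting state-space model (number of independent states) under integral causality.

1  (C1 all integral)

bond 4 |Sf1  (Sf1 fixes flow; stroke at Sf1)
bond 2 |J1  (C1 integral (e out))
bond 0 |TF1  (J1: bond 2 brought effort, rest push out)
bond 1 |J2  (TF TF1: opposite of bond 0)
bond 3 |R1  (J2 needs exactly one f-in)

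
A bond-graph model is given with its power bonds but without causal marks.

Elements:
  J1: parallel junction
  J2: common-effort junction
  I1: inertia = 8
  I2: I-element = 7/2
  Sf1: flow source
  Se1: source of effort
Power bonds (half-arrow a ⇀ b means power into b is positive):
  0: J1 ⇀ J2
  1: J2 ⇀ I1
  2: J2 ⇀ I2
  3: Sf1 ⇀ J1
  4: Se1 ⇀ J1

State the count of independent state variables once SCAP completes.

2  (I1, I2 all integral)

β3 stroke→Sf1  (Sf1 fixes flow; stroke at Sf1)
β4 stroke→J1  (Se1 fixes effort; stroke away)
β0 stroke→J2  (J1 effort already set via bond 4)
β1 stroke→I1  (0-jn J2 has e-setter on 0)
β2 stroke→I2  (J2 effort already set via bond 0)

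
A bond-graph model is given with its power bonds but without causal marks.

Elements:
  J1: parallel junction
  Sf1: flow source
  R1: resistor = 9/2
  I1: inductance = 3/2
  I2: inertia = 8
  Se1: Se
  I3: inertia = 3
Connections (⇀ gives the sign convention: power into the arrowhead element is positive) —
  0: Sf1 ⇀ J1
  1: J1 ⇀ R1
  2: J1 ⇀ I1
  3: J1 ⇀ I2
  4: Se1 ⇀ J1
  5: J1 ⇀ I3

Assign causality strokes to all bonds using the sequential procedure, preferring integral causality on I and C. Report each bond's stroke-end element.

b0 stroke→Sf1  (Sf1 fixes flow; stroke at Sf1)
b4 stroke→J1  (Se1: effort source, stroke at far end)
b1 stroke→R1  (0-jn J1 has e-setter on 4)
b2 stroke→I1  (J1: bond 4 brought effort, rest push out)
b3 stroke→I2  (0-jn J1 has e-setter on 4)
b5 stroke→I3  (J1: bond 4 brought effort, rest push out)

bond 0 →Sf1
bond 1 →R1
bond 2 →I1
bond 3 →I2
bond 4 →J1
bond 5 →I3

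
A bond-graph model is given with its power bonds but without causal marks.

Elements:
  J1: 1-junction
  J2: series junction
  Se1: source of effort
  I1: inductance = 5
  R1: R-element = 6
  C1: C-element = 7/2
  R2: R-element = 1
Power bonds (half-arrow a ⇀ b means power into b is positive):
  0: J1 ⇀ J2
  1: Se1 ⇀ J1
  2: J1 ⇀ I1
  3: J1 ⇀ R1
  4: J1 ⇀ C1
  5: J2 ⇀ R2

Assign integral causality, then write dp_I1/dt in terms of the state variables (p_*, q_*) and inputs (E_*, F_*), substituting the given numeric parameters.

dp_I1/dt = E_Se1 - 7*p_I1/5 - 2*q_C1/7

b1 stroke at J1  (Se1: effort source, stroke at far end)
b2 stroke at I1  (I1 integral (f out))
b0 stroke at J1  (J1: bond 2 brought flow, rest push out)
b3 stroke at J1  (J1 flow already set via bond 2)
b4 stroke at J1  (common-f at J1 fixed by 2)
b5 stroke at J2  (J2: bond 0 brought flow, rest push out)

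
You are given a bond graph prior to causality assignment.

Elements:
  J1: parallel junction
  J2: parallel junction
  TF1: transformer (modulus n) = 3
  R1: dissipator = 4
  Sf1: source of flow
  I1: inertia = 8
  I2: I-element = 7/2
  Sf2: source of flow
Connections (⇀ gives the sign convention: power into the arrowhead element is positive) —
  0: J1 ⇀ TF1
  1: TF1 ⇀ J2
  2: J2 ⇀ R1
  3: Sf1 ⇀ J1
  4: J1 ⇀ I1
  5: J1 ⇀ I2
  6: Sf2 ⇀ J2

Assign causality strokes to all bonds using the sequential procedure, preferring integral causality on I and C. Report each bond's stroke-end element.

#0 →J1
#1 →TF1
#2 →J2
#3 →Sf1
#4 →I1
#5 →I2
#6 →Sf2

bond 3 stroke at Sf1  (Sf1 (Sf) sets flow on bond)
bond 6 stroke at Sf2  (Sf2 fixes flow; stroke at Sf2)
bond 4 stroke at I1  (I1 integral (f out))
bond 5 stroke at I2  (I2: I, integral causality)
bond 0 stroke at J1  (J1 needs exactly one e-in)
bond 1 stroke at TF1  (TF1: transformer flips bond 0)
bond 2 stroke at J2  (J2: last free bond brings effort in)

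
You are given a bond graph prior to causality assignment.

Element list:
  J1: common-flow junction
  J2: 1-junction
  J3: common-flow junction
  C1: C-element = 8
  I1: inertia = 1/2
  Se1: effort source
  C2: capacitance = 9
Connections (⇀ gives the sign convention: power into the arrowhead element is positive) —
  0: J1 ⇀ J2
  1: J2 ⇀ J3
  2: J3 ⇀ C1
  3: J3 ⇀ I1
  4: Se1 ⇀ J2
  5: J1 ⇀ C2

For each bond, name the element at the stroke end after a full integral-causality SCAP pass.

#4 |J2  (Se1 (Se) sets effort on bond)
#2 |J3  (C1: C, integral causality)
#3 |I1  (I1 integral (f out))
#1 |J3  (J3: bond 3 brought flow, rest push out)
#0 |J2  (1-jn J2 has f-setter on 1)
#5 |J1  (common-f at J1 fixed by 0)

bond 0 |J2
bond 1 |J3
bond 2 |J3
bond 3 |I1
bond 4 |J2
bond 5 |J1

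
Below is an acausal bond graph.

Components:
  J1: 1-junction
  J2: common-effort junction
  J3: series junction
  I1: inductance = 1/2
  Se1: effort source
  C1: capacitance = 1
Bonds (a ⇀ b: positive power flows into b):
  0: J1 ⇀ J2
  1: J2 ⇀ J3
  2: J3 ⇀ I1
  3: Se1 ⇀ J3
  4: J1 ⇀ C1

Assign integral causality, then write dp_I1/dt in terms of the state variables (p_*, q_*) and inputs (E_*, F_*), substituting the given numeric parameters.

dp_I1/dt = E_Se1 - q_C1

β3 stroke at J3  (source Se1 imposes e)
β2 stroke at I1  (I1 outputs flow p/I1)
β1 stroke at J3  (J3: bond 2 brought flow, rest push out)
β0 stroke at J2  (only one effort-in slot at J2)
β4 stroke at J1  (common-f at J1 fixed by 0)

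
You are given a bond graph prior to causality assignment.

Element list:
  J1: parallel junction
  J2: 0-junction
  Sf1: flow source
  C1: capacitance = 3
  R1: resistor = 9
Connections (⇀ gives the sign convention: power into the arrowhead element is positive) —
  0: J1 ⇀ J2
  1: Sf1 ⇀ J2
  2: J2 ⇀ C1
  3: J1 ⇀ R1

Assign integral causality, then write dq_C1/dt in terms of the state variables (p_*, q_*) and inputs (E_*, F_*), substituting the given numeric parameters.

dq_C1/dt = F_Sf1 - q_C1/27

β1 |Sf1  (source Sf1 imposes f)
β2 |J2  (C1 outputs effort q/C1)
β0 |J1  (J2: bond 2 brought effort, rest push out)
β3 |R1  (J1: bond 0 brought effort, rest push out)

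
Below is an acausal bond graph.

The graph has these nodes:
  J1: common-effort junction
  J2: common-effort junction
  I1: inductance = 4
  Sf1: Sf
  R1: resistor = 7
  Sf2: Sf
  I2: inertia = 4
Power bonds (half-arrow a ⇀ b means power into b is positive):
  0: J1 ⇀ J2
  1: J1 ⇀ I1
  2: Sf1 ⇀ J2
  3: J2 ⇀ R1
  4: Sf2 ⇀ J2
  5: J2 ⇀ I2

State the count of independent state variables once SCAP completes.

b2 stroke at Sf1  (source Sf1 imposes f)
b4 stroke at Sf2  (Sf2 (Sf) sets flow on bond)
b1 stroke at I1  (I1: I, integral causality)
b0 stroke at J1  (J1: last free bond brings effort in)
b5 stroke at I2  (I2 outputs flow p/I2)
b3 stroke at J2  (J2: last free bond brings effort in)

2  (I1, I2 all integral)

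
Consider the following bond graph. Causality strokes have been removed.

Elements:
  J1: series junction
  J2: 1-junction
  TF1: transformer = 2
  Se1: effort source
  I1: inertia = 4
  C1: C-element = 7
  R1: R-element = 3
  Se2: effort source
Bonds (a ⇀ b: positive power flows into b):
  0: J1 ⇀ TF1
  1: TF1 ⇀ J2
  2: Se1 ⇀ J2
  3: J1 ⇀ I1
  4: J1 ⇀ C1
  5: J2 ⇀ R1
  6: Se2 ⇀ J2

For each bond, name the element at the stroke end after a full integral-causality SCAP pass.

bond 2 stroke→J2  (Se1 fixes effort; stroke away)
bond 6 stroke→J2  (Se2: effort source, stroke at far end)
bond 3 stroke→I1  (I1: I, integral causality)
bond 0 stroke→J1  (J1: bond 3 brought flow, rest push out)
bond 4 stroke→J1  (1-jn J1 has f-setter on 3)
bond 1 stroke→TF1  (TF1 one-in-one-out from 0)
bond 5 stroke→J2  (J2 flow already set via bond 1)

β0 stroke→J1
β1 stroke→TF1
β2 stroke→J2
β3 stroke→I1
β4 stroke→J1
β5 stroke→J2
β6 stroke→J2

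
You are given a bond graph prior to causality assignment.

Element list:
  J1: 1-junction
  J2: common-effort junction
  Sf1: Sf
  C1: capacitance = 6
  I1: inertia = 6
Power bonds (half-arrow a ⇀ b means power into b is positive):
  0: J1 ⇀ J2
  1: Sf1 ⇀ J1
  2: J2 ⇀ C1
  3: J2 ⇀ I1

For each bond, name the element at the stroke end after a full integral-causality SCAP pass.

#1 |Sf1  (Sf1: flow source, stroke at near end)
#0 |J1  (J1: bond 1 brought flow, rest push out)
#2 |J2  (C1 integral (e out))
#3 |I1  (common-e at J2 fixed by 2)

β0 stroke→J1
β1 stroke→Sf1
β2 stroke→J2
β3 stroke→I1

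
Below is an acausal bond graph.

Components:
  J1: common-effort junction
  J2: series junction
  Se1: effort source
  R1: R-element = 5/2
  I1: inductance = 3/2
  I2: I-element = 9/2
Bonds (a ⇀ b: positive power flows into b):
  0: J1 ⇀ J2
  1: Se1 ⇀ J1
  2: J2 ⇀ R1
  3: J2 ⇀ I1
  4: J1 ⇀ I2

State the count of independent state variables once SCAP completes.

2  (I1, I2 all integral)

#1 stroke at J1  (source Se1 imposes e)
#0 stroke at J2  (0-jn J1 has e-setter on 1)
#4 stroke at I2  (J1: bond 1 brought effort, rest push out)
#3 stroke at I1  (I1 integral (f out))
#2 stroke at J2  (J2: bond 3 brought flow, rest push out)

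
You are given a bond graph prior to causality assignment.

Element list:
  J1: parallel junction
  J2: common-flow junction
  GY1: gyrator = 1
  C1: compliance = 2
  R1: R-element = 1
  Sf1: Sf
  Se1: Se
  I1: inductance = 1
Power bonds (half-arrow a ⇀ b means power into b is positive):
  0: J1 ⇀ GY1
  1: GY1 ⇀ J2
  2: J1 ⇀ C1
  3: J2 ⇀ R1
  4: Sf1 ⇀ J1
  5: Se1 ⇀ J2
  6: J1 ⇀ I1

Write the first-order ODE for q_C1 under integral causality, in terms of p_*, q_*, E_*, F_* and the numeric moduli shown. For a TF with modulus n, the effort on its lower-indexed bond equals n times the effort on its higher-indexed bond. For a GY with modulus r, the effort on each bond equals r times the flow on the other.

b4 stroke→Sf1  (source Sf1 imposes f)
b5 stroke→J2  (Se1: effort source, stroke at far end)
b2 stroke→J1  (prefer integral on C1)
b0 stroke→GY1  (0-jn J1 has e-setter on 2)
b6 stroke→I1  (common-e at J1 fixed by 2)
b1 stroke→GY1  (GY1 both-in/both-out from 0)
b3 stroke→J2  (J2: bond 1 brought flow, rest push out)

dq_C1/dt = E_Se1 + F_Sf1 - p_I1 - q_C1/2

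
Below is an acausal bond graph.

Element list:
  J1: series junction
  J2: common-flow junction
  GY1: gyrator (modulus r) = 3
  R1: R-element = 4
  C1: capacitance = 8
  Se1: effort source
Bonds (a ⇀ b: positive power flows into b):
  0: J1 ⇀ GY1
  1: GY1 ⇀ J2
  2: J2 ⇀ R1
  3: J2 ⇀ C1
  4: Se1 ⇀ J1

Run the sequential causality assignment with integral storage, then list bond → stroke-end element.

bond 0 |GY1
bond 1 |GY1
bond 2 |J2
bond 3 |J2
bond 4 |J1

β4 |J1  (Se1 fixes effort; stroke away)
β0 |GY1  (J1: last free bond brings flow in)
β1 |GY1  (through GY1, causality inverts; strokes same side of GY1)
β2 |J2  (common-f at J2 fixed by 1)
β3 |J2  (J2: bond 1 brought flow, rest push out)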